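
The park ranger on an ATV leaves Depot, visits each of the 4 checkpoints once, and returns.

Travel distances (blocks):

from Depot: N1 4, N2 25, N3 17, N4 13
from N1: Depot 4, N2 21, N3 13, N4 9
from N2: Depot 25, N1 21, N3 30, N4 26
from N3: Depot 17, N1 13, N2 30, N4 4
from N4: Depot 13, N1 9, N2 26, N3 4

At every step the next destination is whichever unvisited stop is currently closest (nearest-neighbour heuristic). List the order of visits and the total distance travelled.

Nearest-neighbour total = 72 blocks; route Depot → N1 → N4 → N3 → N2 → Depot.

Depot → [N1:4 / N4:13 / N3:17 / N2:25] → N1 (4)
N1 → [N4:9 / N3:13 / N2:21] → N4 (9)
N4 → [N3:4 / N2:26] → N3 (4)
N3 → [N2:30] → N2 (30)
Return N2→Depot: 25.
Total = 4 + 9 + 4 + 30 + 25 = 72.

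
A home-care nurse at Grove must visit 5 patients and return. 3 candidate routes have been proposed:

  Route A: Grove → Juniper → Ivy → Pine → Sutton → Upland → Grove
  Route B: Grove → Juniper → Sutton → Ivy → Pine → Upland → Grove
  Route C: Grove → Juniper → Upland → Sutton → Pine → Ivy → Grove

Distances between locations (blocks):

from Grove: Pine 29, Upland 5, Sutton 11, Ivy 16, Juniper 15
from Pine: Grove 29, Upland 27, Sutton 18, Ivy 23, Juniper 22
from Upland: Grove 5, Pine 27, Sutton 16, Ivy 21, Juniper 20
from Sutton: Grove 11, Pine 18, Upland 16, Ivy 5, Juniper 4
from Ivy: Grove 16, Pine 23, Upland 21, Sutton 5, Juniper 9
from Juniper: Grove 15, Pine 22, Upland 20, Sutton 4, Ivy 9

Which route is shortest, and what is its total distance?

Shortest is Route B, total 79 blocks.

Route A: 15 + 9 + 23 + 18 + 16 + 5 = 86
Route B: 15 + 4 + 5 + 23 + 27 + 5 = 79
Route C: 15 + 20 + 16 + 18 + 23 + 16 = 108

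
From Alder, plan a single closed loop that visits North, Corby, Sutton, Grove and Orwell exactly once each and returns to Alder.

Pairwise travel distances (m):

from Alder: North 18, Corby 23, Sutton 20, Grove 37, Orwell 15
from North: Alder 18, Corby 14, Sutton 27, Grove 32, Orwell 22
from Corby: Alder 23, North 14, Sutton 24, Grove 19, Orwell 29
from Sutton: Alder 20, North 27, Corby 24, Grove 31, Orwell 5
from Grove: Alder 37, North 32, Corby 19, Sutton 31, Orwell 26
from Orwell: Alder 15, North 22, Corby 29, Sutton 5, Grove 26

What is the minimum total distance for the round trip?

Alder-North-Corby-Sutton-Grove-Orwell-Alder: 18+14+24+31+26+15 = 128
Alder-North-Corby-Sutton-Orwell-Grove-Alder: 18+14+24+5+26+37 = 124
Alder-North-Corby-Grove-Sutton-Orwell-Alder: 18+14+19+31+5+15 = 102
Alder-North-Corby-Grove-Orwell-Sutton-Alder: 18+14+19+26+5+20 = 102
Alder-North-Corby-Orwell-Sutton-Grove-Alder: 18+14+29+5+31+37 = 134
Alder-North-Corby-Orwell-Grove-Sutton-Alder: 18+14+29+26+31+20 = 138
Alder-North-Sutton-Corby-Grove-Orwell-Alder: 18+27+24+19+26+15 = 129
Alder-North-Sutton-Corby-Orwell-Grove-Alder: 18+27+24+29+26+37 = 161
Alder-North-Sutton-Grove-Corby-Orwell-Alder: 18+27+31+19+29+15 = 139
Alder-North-Sutton-Grove-Orwell-Corby-Alder: 18+27+31+26+29+23 = 154
Alder-North-Sutton-Orwell-Corby-Grove-Alder: 18+27+5+29+19+37 = 135
Alder-North-Sutton-Orwell-Grove-Corby-Alder: 18+27+5+26+19+23 = 118
Alder-North-Grove-Corby-Sutton-Orwell-Alder: 18+32+19+24+5+15 = 113
Alder-North-Grove-Corby-Orwell-Sutton-Alder: 18+32+19+29+5+20 = 123
… (46 more)
The minimum is 102.
One optimal route: Alder → North → Corby → Grove → Sutton → Orwell → Alder (or its reverse).

Minimum total distance: 102 m.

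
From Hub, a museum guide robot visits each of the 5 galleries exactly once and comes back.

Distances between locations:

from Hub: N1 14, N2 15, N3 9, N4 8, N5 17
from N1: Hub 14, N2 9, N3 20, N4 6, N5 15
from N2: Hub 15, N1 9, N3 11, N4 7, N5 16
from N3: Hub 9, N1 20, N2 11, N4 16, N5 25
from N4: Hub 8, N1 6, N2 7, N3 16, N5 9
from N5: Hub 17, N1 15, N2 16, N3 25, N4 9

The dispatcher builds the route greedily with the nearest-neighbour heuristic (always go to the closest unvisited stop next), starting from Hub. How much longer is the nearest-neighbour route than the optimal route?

From Hub: N4=8, N3=9, N1=14, N2=15, N5=17 → choose N4 (8).
From N4: N1=6, N2=7, N5=9, N3=16 → choose N1 (6).
From N1: N2=9, N5=15, N3=20 → choose N2 (9).
From N2: N3=11, N5=16 → choose N3 (11).
From N3: N5=25 → choose N5 (25).
NN route Hub → N4 → N1 → N2 → N3 → N5 → Hub costs 76.
Optimal: Hub → N3 → N2 → N1 → N4 → N5 → Hub costs 61 (by enumerating all 60 distinct tours).
Excess = 76 − 61 = 15.

15 longer than the optimal tour.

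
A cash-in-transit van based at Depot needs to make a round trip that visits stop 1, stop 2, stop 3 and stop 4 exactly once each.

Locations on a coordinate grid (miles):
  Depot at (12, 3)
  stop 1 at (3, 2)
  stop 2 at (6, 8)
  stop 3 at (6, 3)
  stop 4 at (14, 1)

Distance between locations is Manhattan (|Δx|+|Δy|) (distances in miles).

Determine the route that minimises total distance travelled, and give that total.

Minimum total distance: 36 miles.

There are 12 distinct closed tours to check (reversals are equivalent).
Depot - stop 1 - stop 2 - stop 3 - stop 4 - Depot: 10+9+5+10+4 = 38
Depot - stop 1 - stop 2 - stop 4 - stop 3 - Depot: 10+9+15+10+6 = 50
Depot - stop 1 - stop 3 - stop 2 - stop 4 - Depot: 10+4+5+15+4 = 38
Depot - stop 1 - stop 3 - stop 4 - stop 2 - Depot: 10+4+10+15+11 = 50
Depot - stop 1 - stop 4 - stop 2 - stop 3 - Depot: 10+12+15+5+6 = 48
Depot - stop 1 - stop 4 - stop 3 - stop 2 - Depot: 10+12+10+5+11 = 48
Depot - stop 2 - stop 1 - stop 3 - stop 4 - Depot: 11+9+4+10+4 = 38
Depot - stop 2 - stop 1 - stop 4 - stop 3 - Depot: 11+9+12+10+6 = 48
Depot - stop 2 - stop 3 - stop 1 - stop 4 - Depot: 11+5+4+12+4 = 36
Depot - stop 2 - stop 4 - stop 1 - stop 3 - Depot: 11+15+12+4+6 = 48
Depot - stop 3 - stop 1 - stop 2 - stop 4 - Depot: 6+4+9+15+4 = 38
Depot - stop 3 - stop 2 - stop 1 - stop 4 - Depot: 6+5+9+12+4 = 36
The minimum is 36.
One optimal route: Depot → stop 2 → stop 3 → stop 1 → stop 4 → Depot (or its reverse).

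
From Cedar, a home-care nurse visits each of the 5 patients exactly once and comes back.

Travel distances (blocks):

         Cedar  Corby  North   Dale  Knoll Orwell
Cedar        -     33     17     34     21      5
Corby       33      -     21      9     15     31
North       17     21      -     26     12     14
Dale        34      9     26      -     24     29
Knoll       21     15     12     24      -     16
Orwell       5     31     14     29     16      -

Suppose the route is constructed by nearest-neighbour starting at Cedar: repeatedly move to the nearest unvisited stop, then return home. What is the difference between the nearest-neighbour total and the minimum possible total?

From Cedar: Orwell=5, North=17, Knoll=21, Corby=33, Dale=34 → choose Orwell (5).
From Orwell: North=14, Knoll=16, Dale=29, Corby=31 → choose North (14).
From North: Knoll=12, Corby=21, Dale=26 → choose Knoll (12).
From Knoll: Corby=15, Dale=24 → choose Corby (15).
From Corby: Dale=9 → choose Dale (9).
NN route Cedar → Orwell → North → Knoll → Corby → Dale → Cedar costs 89.
Optimal: Cedar → North → Knoll → Corby → Dale → Orwell → Cedar costs 87 (by enumerating all 60 distinct tours).
Excess = 89 − 87 = 2.

Excess over optimum: 2 blocks.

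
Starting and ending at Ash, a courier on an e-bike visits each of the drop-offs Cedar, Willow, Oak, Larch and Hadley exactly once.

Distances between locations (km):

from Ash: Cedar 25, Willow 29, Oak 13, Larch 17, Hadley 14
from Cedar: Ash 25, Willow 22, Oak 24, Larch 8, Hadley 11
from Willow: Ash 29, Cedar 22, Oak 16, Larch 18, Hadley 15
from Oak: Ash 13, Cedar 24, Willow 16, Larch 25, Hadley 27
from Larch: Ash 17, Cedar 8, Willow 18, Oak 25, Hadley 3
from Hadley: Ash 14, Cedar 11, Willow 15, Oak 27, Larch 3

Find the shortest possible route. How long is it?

Shortest round trip = 76 km.

With 5 stops there are 5!/2 = 60 distinct round trips (a route and its reverse cost the same).
Ash → Cedar → Willow → Oak → Larch → Hadley → Ash: 25+22+16+25+3+14 = 105
Ash → Cedar → Willow → Oak → Hadley → Larch → Ash: 25+22+16+27+3+17 = 110
Ash → Cedar → Willow → Larch → Oak → Hadley → Ash: 25+22+18+25+27+14 = 131
Ash → Cedar → Willow → Larch → Hadley → Oak → Ash: 25+22+18+3+27+13 = 108
Ash → Cedar → Willow → Hadley → Oak → Larch → Ash: 25+22+15+27+25+17 = 131
Ash → Cedar → Willow → Hadley → Larch → Oak → Ash: 25+22+15+3+25+13 = 103
Ash → Cedar → Oak → Willow → Larch → Hadley → Ash: 25+24+16+18+3+14 = 100
Ash → Cedar → Oak → Willow → Hadley → Larch → Ash: 25+24+16+15+3+17 = 100
Ash → Cedar → Oak → Larch → Willow → Hadley → Ash: 25+24+25+18+15+14 = 121
Ash → Cedar → Oak → Larch → Hadley → Willow → Ash: 25+24+25+3+15+29 = 121
Ash → Cedar → Oak → Hadley → Willow → Larch → Ash: 25+24+27+15+18+17 = 126
Ash → Cedar → Oak → Hadley → Larch → Willow → Ash: 25+24+27+3+18+29 = 126
Ash → Cedar → Larch → Willow → Oak → Hadley → Ash: 25+8+18+16+27+14 = 108
Ash → Cedar → Larch → Willow → Hadley → Oak → Ash: 25+8+18+15+27+13 = 106
… (46 more)
Ash → Oak → Willow → Cedar → Larch → Hadley → Ash: 13+16+22+8+3+14 = 76  ← best
The minimum is 76.
One optimal route: Ash → Oak → Willow → Cedar → Larch → Hadley → Ash (or its reverse).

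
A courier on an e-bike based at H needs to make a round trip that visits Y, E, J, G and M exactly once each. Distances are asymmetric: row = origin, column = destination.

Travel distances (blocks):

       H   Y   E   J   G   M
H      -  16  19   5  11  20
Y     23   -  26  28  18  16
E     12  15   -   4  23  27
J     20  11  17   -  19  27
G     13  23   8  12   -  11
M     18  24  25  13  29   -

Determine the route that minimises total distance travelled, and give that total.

H-Y-E-J-G-M-H: 16+26+4+19+11+18 = 94
H-Y-E-J-M-G-H: 16+26+4+27+29+13 = 115
H-Y-E-G-J-M-H: 16+26+23+12+27+18 = 122
H-Y-E-G-M-J-H: 16+26+23+11+13+20 = 109
H-Y-E-M-J-G-H: 16+26+27+13+19+13 = 114
H-Y-E-M-G-J-H: 16+26+27+29+12+20 = 130
H-Y-J-E-G-M-H: 16+28+17+23+11+18 = 113
H-Y-J-E-M-G-H: 16+28+17+27+29+13 = 130
H-Y-J-G-E-M-H: 16+28+19+8+27+18 = 116
H-Y-J-G-M-E-H: 16+28+19+11+25+12 = 111
H-Y-J-M-E-G-H: 16+28+27+25+23+13 = 132
H-Y-J-M-G-E-H: 16+28+27+29+8+12 = 120
H-Y-G-E-J-M-H: 16+18+8+4+27+18 = 91
H-Y-G-E-M-J-H: 16+18+8+27+13+20 = 102
… (106 more)
H-G-E-J-Y-M-H: 11+8+4+11+16+18 = 68  ← best
The minimum is 68.
One optimal route: H → G → E → J → Y → M → H.

68 blocks — the shortest possible round trip.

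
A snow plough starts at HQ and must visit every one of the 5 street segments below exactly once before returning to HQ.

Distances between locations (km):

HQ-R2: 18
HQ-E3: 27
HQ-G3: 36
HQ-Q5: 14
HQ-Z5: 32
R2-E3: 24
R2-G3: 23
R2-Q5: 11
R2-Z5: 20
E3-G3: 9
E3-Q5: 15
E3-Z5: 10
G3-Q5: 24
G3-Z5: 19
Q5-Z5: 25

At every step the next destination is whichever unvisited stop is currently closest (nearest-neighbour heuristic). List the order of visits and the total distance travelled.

100 km along HQ → Q5 → R2 → Z5 → E3 → G3 → HQ.

At HQ the remaining stops are Q5 14, R2 18, E3 27, Z5 32, G3 36; go to Q5.
At Q5 the remaining stops are R2 11, E3 15, G3 24, Z5 25; go to R2.
At R2 the remaining stops are Z5 20, G3 23, E3 24; go to Z5.
At Z5 the remaining stops are E3 10, G3 19; go to E3.
At E3 the remaining stops are G3 9; go to G3.
Return G3→HQ: 36.
Total = 14 + 11 + 20 + 10 + 9 + 36 = 100.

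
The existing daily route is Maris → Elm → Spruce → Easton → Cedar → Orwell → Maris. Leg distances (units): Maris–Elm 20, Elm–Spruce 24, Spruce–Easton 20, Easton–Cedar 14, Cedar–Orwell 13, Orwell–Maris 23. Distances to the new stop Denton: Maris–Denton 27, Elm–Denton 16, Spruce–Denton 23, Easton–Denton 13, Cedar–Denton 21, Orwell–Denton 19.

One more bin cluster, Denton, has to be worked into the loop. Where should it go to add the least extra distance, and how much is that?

Insertion cost between consecutive stops i–j is d(i,Denton) + d(Denton,j) − d(i,j):
  between Maris and Elm: 27 + 16 − 20 = 23
  between Elm and Spruce: 16 + 23 − 24 = 15
  between Spruce and Easton: 23 + 13 − 20 = 16
  between Easton and Cedar: 13 + 21 − 14 = 20
  between Cedar and Orwell: 21 + 19 − 13 = 27
  between Orwell and Maris: 19 + 27 − 23 = 23
Cheapest insertion is between Elm and Spruce, adding 15.
New total = 114 + 15 = 129.

Adding 15 by placing Denton on the Elm–Spruce leg.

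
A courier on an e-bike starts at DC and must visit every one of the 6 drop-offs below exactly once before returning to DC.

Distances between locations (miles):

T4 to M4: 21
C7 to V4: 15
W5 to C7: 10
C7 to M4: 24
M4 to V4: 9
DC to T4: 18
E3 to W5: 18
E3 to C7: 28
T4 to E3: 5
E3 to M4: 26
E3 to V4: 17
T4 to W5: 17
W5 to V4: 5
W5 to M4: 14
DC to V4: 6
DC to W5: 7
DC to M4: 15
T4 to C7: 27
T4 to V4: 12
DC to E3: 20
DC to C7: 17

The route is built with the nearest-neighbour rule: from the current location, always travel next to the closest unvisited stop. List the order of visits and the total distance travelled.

Total distance 91 miles via the nearest-neighbour route DC → V4 → W5 → C7 → M4 → T4 → E3 → DC.

At DC the remaining stops are V4 6, W5 7, M4 15, C7 17, T4 18, E3 20; go to V4.
At V4 the remaining stops are W5 5, M4 9, T4 12, C7 15, E3 17; go to W5.
At W5 the remaining stops are C7 10, M4 14, T4 17, E3 18; go to C7.
At C7 the remaining stops are M4 24, T4 27, E3 28; go to M4.
At M4 the remaining stops are T4 21, E3 26; go to T4.
At T4 the remaining stops are E3 5; go to E3.
Return E3→DC: 20.
Total = 6 + 5 + 10 + 24 + 21 + 5 + 20 = 91.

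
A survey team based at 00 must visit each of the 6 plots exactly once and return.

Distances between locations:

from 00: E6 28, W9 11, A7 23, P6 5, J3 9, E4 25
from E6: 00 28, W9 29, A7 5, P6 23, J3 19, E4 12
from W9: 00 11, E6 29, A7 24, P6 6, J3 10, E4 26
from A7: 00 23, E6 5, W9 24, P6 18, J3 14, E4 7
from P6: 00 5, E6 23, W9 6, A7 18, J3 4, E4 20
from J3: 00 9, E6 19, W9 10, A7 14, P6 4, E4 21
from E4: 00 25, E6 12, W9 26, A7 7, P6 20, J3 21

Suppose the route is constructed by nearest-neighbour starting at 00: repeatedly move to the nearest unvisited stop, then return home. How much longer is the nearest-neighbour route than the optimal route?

The nearest-neighbour route is 8 longer than optimal.

00: P6=5, J3=9, W9=11, A7=23, E4=25, E6=28 ⇒ P6
P6: J3=4, W9=6, A7=18, E4=20, E6=23 ⇒ J3
J3: W9=10, A7=14, E6=19, E4=21 ⇒ W9
W9: A7=24, E4=26, E6=29 ⇒ A7
A7: E6=5, E4=7 ⇒ E6
E6: E4=12 ⇒ E4
NN route 00 → P6 → J3 → W9 → A7 → E6 → E4 → 00 costs 85.
Optimal: 00 → W9 → P6 → J3 → E6 → A7 → E4 → 00 costs 77 (by enumerating all 360 distinct tours).
Excess = 85 − 77 = 8.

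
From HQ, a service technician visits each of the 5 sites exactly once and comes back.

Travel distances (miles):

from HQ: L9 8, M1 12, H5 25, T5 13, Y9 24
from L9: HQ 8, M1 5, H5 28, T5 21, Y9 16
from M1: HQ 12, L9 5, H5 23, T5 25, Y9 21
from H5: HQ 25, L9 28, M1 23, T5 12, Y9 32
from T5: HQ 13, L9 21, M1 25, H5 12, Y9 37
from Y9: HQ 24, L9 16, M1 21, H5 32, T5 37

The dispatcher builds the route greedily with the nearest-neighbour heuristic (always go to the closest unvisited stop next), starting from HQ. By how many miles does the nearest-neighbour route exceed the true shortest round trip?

Excess over optimum: 1 miles.

From HQ: L9=8, M1=12, T5=13, Y9=24, H5=25 → choose L9 (8).
From L9: M1=5, Y9=16, T5=21, H5=28 → choose M1 (5).
From M1: Y9=21, H5=23, T5=25 → choose Y9 (21).
From Y9: H5=32, T5=37 → choose H5 (32).
From H5: T5=12 → choose T5 (12).
NN route HQ → L9 → M1 → Y9 → H5 → T5 → HQ costs 91.
Optimal: HQ → M1 → L9 → Y9 → H5 → T5 → HQ costs 90 (by enumerating all 60 distinct tours).
Excess = 91 − 90 = 1.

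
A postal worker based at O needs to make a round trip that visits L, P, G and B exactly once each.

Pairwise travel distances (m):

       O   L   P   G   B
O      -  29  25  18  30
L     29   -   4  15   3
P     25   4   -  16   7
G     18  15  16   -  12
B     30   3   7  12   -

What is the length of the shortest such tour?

With 4 stops there are 4!/2 = 12 distinct round trips (a route and its reverse cost the same).
O→L→P→G→B→O: 29+4+16+12+30 = 91
O→L→P→B→G→O: 29+4+7+12+18 = 70
O→L→G→P→B→O: 29+15+16+7+30 = 97
O→L→G→B→P→O: 29+15+12+7+25 = 88
O→L→B→P→G→O: 29+3+7+16+18 = 73
O→L→B→G→P→O: 29+3+12+16+25 = 85
O→P→L→G→B→O: 25+4+15+12+30 = 86
O→P→L→B→G→O: 25+4+3+12+18 = 62
O→P→G→L→B→O: 25+16+15+3+30 = 89
O→P→B→L→G→O: 25+7+3+15+18 = 68
O→G→L→P→B→O: 18+15+4+7+30 = 74
O→G→P→L→B→O: 18+16+4+3+30 = 71
The minimum is 62.
One optimal route: O → P → L → B → G → O (or its reverse).

62 m — the shortest possible round trip.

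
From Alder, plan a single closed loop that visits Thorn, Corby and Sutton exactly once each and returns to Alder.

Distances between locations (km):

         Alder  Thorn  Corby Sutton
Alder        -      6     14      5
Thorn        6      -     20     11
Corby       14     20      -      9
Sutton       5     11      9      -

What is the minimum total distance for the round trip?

Shortest round trip = 40 km.

With 3 stops there are 3!/2 = 3 distinct round trips (a route and its reverse cost the same).
Alder → Thorn → Corby → Sutton → Alder: 6+20+9+5 = 40
Alder → Thorn → Sutton → Corby → Alder: 6+11+9+14 = 40
Alder → Corby → Thorn → Sutton → Alder: 14+20+11+5 = 50
The minimum is 40.
One optimal route: Alder → Thorn → Corby → Sutton → Alder (or its reverse).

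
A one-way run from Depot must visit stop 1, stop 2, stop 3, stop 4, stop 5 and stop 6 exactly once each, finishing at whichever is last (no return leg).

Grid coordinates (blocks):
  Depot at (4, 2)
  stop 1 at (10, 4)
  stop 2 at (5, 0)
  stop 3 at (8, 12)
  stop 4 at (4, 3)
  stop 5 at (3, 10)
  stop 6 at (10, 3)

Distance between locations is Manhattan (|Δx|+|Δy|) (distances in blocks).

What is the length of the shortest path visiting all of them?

There are 6! = 720 possible orderings.
Depot - stop 1 - stop 2 - stop 3 - stop 4 - stop 5 - stop 6: 8+9+15+13+8+14 = 67
Depot - stop 1 - stop 2 - stop 3 - stop 4 - stop 6 - stop 5: 8+9+15+13+6+14 = 65
Depot - stop 1 - stop 2 - stop 3 - stop 5 - stop 4 - stop 6: 8+9+15+7+8+6 = 53
Depot - stop 1 - stop 2 - stop 3 - stop 5 - stop 6 - stop 4: 8+9+15+7+14+6 = 59
Depot - stop 1 - stop 2 - stop 3 - stop 6 - stop 4 - stop 5: 8+9+15+11+6+8 = 57
Depot - stop 1 - stop 2 - stop 3 - stop 6 - stop 5 - stop 4: 8+9+15+11+14+8 = 65
Depot - stop 1 - stop 2 - stop 4 - stop 3 - stop 5 - stop 6: 8+9+4+13+7+14 = 55
Depot - stop 1 - stop 2 - stop 4 - stop 3 - stop 6 - stop 5: 8+9+4+13+11+14 = 59
… (712 more)
Depot - stop 2 - stop 4 - stop 6 - stop 1 - stop 3 - stop 5: 3+4+6+1+10+7 = 31  ← best
The minimum is 31.
One shortest path: Depot → stop 2 → stop 4 → stop 6 → stop 1 → stop 3 → stop 5.

Minimum one-way distance = 31 blocks.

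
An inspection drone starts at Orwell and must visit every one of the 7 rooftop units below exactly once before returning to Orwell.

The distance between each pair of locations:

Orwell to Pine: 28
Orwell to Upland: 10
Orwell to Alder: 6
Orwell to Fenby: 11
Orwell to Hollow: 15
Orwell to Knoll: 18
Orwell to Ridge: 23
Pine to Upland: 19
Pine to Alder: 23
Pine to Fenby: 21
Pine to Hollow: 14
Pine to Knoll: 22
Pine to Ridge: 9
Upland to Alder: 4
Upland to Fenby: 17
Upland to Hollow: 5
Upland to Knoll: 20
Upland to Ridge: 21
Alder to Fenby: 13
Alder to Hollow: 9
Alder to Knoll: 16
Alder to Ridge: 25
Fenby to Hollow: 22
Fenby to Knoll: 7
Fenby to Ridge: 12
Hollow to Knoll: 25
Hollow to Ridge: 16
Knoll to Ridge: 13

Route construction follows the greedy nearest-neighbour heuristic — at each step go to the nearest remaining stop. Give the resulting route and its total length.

At Orwell the remaining stops are Alder 6, Upland 10, Fenby 11, Hollow 15, Knoll 18, Ridge 23, Pine 28; go to Alder.
At Alder the remaining stops are Upland 4, Hollow 9, Fenby 13, Knoll 16, Pine 23, Ridge 25; go to Upland.
At Upland the remaining stops are Hollow 5, Fenby 17, Pine 19, Knoll 20, Ridge 21; go to Hollow.
At Hollow the remaining stops are Pine 14, Ridge 16, Fenby 22, Knoll 25; go to Pine.
At Pine the remaining stops are Ridge 9, Fenby 21, Knoll 22; go to Ridge.
At Ridge the remaining stops are Fenby 12, Knoll 13; go to Fenby.
At Fenby the remaining stops are Knoll 7; go to Knoll.
Return Knoll→Orwell: 18.
Total = 6 + 4 + 5 + 14 + 9 + 12 + 7 + 18 = 75.

75 along Orwell → Alder → Upland → Hollow → Pine → Ridge → Fenby → Knoll → Orwell.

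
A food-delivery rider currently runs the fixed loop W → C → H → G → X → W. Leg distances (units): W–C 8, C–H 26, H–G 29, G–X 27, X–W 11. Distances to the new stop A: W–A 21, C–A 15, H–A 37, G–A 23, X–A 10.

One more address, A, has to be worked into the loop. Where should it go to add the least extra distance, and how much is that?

Insertion cost between consecutive stops i–j is d(i,A) + d(A,j) − d(i,j):
  between W and C: 21 + 15 − 8 = 28
  between C and H: 15 + 37 − 26 = 26
  between H and G: 37 + 23 − 29 = 31
  between G and X: 23 + 10 − 27 = 6
  between X and W: 10 + 21 − 11 = 20
Cheapest insertion is between G and X, adding 6.
New total = 101 + 6 = 107.

+6 — insert A between G and X.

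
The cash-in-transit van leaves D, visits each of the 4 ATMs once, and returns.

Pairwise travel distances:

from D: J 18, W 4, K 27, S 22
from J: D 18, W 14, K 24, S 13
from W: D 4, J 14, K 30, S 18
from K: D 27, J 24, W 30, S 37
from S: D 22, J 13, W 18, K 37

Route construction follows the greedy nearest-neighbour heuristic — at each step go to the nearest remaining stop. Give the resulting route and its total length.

Total distance 95 via the nearest-neighbour route D → W → J → S → K → D.

From D: distances to unvisited — W=4, J=18, S=22, K=27. Nearest is W (4).
From W: distances to unvisited — J=14, S=18, K=30. Nearest is J (14).
From J: distances to unvisited — S=13, K=24. Nearest is S (13).
From S: distances to unvisited — K=37. Nearest is K (37).
Return K→D: 27.
Total = 4 + 14 + 13 + 37 + 27 = 95.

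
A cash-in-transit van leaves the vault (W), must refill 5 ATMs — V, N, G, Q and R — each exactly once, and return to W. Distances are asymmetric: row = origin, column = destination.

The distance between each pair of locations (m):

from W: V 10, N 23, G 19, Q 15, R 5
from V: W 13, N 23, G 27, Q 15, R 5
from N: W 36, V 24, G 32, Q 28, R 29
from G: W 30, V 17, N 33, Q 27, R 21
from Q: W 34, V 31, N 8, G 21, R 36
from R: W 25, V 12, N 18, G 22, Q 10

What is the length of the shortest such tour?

Minimum total distance: 85 m.

W-V-N-G-Q-R-W: 10+23+32+27+36+25 = 153
W-V-N-G-R-Q-W: 10+23+32+21+10+34 = 130
W-V-N-Q-G-R-W: 10+23+28+21+21+25 = 128
W-V-N-Q-R-G-W: 10+23+28+36+22+30 = 149
W-V-N-R-G-Q-W: 10+23+29+22+27+34 = 145
W-V-N-R-Q-G-W: 10+23+29+10+21+30 = 123
W-V-G-N-Q-R-W: 10+27+33+28+36+25 = 159
W-V-G-N-R-Q-W: 10+27+33+29+10+34 = 143
W-V-G-Q-N-R-W: 10+27+27+8+29+25 = 126
W-V-G-Q-R-N-W: 10+27+27+36+18+36 = 154
W-V-G-R-N-Q-W: 10+27+21+18+28+34 = 138
W-V-G-R-Q-N-W: 10+27+21+10+8+36 = 112
W-V-Q-N-G-R-W: 10+15+8+32+21+25 = 111
W-V-Q-N-R-G-W: 10+15+8+29+22+30 = 114
… (106 more)
W-R-Q-N-G-V-W: 5+10+8+32+17+13 = 85  ← best
The minimum is 85.
One optimal route: W → R → Q → N → G → V → W.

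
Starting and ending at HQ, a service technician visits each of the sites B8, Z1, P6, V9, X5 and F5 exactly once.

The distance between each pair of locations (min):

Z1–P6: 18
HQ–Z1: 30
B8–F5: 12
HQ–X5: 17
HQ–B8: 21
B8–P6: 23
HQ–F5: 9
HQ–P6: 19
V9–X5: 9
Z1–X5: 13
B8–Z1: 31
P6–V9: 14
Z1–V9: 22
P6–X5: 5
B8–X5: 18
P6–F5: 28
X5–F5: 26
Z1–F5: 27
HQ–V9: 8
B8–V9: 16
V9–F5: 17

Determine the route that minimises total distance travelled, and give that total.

There are 360 distinct closed tours to check (reversals are equivalent).
HQ - B8 - Z1 - P6 - V9 - X5 - F5 - HQ: 21+31+18+14+9+26+9 = 128
HQ - B8 - Z1 - P6 - V9 - F5 - X5 - HQ: 21+31+18+14+17+26+17 = 144
HQ - B8 - Z1 - P6 - X5 - V9 - F5 - HQ: 21+31+18+5+9+17+9 = 110
HQ - B8 - Z1 - P6 - X5 - F5 - V9 - HQ: 21+31+18+5+26+17+8 = 126
HQ - B8 - Z1 - P6 - F5 - V9 - X5 - HQ: 21+31+18+28+17+9+17 = 141
HQ - B8 - Z1 - P6 - F5 - X5 - V9 - HQ: 21+31+18+28+26+9+8 = 141
HQ - B8 - Z1 - V9 - P6 - X5 - F5 - HQ: 21+31+22+14+5+26+9 = 128
HQ - B8 - Z1 - V9 - P6 - F5 - X5 - HQ: 21+31+22+14+28+26+17 = 159
… (352 more)
HQ - V9 - Z1 - P6 - X5 - B8 - F5 - HQ: 8+22+18+5+18+12+9 = 92  ← best
The minimum is 92.
One optimal route: HQ → V9 → Z1 → P6 → X5 → B8 → F5 → HQ (or its reverse).

92 min — the shortest possible round trip.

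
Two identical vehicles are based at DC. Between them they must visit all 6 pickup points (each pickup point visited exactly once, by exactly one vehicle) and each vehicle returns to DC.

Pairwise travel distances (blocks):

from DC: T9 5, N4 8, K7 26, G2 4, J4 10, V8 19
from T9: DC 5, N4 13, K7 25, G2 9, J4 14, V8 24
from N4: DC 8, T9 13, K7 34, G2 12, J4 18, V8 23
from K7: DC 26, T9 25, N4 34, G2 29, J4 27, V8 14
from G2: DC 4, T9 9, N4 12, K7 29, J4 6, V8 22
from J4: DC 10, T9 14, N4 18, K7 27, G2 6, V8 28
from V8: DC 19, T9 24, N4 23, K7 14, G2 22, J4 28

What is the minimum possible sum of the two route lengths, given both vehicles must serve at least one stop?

There are 2^5 − 1 = 31 ways to divide the 6 stops into two non-empty groups. For each, the best each vehicle can do is its own shortest tour through its group:
  {T9} + {N4, K7, G2, J4, V8}: 10 + 82 = 92
  {N4} + {T9, K7, G2, J4, V8}: 16 + 80 = 96
  {T9, N4} + {K7, G2, J4, V8}: 26 + 70 = 96
  {K7} + {T9, N4, G2, J4, V8}: 52 + 78 = 130
  {T9, K7} + {N4, G2, J4, V8}: 56 + 69 = 125
  {N4, K7} + {T9, G2, J4, V8}: 68 + 66 = 134
  … (31 splits in total)
Best: vehicle 1 DC → T9 → DC = 10; vehicle 2 DC → N4 → V8 → K7 → J4 → G2 → DC = 82; combined 92.

92 blocks — the smallest possible combined total.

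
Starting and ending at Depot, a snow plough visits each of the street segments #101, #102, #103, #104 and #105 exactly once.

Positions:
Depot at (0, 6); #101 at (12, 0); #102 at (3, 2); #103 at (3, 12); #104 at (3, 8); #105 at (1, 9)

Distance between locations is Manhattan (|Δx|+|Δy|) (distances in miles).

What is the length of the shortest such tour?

There are 60 distinct closed tours to check (reversals are equivalent).
Depot-#101-#102-#103-#104-#105-Depot: 18+11+10+4+3+4 = 50
Depot-#101-#102-#103-#105-#104-Depot: 18+11+10+5+3+5 = 52
Depot-#101-#102-#104-#103-#105-Depot: 18+11+6+4+5+4 = 48
Depot-#101-#102-#104-#105-#103-Depot: 18+11+6+3+5+9 = 52
Depot-#101-#102-#105-#103-#104-Depot: 18+11+9+5+4+5 = 52
Depot-#101-#102-#105-#104-#103-Depot: 18+11+9+3+4+9 = 54
Depot-#101-#103-#102-#104-#105-Depot: 18+21+10+6+3+4 = 62
Depot-#101-#103-#102-#105-#104-Depot: 18+21+10+9+3+5 = 66
Depot-#101-#103-#104-#102-#105-Depot: 18+21+4+6+9+4 = 62
Depot-#101-#103-#104-#105-#102-Depot: 18+21+4+3+9+7 = 62
Depot-#101-#103-#105-#102-#104-Depot: 18+21+5+9+6+5 = 64
Depot-#101-#103-#105-#104-#102-Depot: 18+21+5+3+6+7 = 60
Depot-#101-#104-#102-#103-#105-Depot: 18+17+6+10+5+4 = 60
Depot-#101-#104-#102-#105-#103-Depot: 18+17+6+9+5+9 = 64
… (46 more)
The minimum is 48.
One optimal route: Depot → #101 → #102 → #104 → #103 → #105 → Depot (or its reverse).

Shortest round trip = 48 miles.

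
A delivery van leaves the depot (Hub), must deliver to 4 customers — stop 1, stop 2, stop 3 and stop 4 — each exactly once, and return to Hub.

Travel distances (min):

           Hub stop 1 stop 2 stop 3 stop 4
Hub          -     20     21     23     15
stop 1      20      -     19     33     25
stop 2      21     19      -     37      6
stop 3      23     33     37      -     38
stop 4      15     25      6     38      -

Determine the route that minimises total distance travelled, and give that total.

With 4 stops there are 4!/2 = 12 distinct round trips (a route and its reverse cost the same).
Hub - stop 1 - stop 2 - stop 3 - stop 4 - Hub: 20+19+37+38+15 = 129
Hub - stop 1 - stop 2 - stop 4 - stop 3 - Hub: 20+19+6+38+23 = 106
Hub - stop 1 - stop 3 - stop 2 - stop 4 - Hub: 20+33+37+6+15 = 111
Hub - stop 1 - stop 3 - stop 4 - stop 2 - Hub: 20+33+38+6+21 = 118
Hub - stop 1 - stop 4 - stop 2 - stop 3 - Hub: 20+25+6+37+23 = 111
Hub - stop 1 - stop 4 - stop 3 - stop 2 - Hub: 20+25+38+37+21 = 141
Hub - stop 2 - stop 1 - stop 3 - stop 4 - Hub: 21+19+33+38+15 = 126
Hub - stop 2 - stop 1 - stop 4 - stop 3 - Hub: 21+19+25+38+23 = 126
Hub - stop 2 - stop 3 - stop 1 - stop 4 - Hub: 21+37+33+25+15 = 131
Hub - stop 2 - stop 4 - stop 1 - stop 3 - Hub: 21+6+25+33+23 = 108
Hub - stop 3 - stop 1 - stop 2 - stop 4 - Hub: 23+33+19+6+15 = 96
Hub - stop 3 - stop 2 - stop 1 - stop 4 - Hub: 23+37+19+25+15 = 119
The minimum is 96.
One optimal route: Hub → stop 3 → stop 1 → stop 2 → stop 4 → Hub (or its reverse).

Shortest round trip = 96 min.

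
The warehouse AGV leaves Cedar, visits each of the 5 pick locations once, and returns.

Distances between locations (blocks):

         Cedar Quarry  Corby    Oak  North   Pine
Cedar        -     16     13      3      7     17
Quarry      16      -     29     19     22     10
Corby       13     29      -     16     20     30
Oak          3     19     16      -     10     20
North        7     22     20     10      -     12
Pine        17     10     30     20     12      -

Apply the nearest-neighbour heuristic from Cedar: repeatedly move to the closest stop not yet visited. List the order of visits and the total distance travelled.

Cedar → [Oak:3 / North:7 / Corby:13 / Quarry:16 / Pine:17] → Oak (3)
Oak → [North:10 / Corby:16 / Quarry:19 / Pine:20] → North (10)
North → [Pine:12 / Corby:20 / Quarry:22] → Pine (12)
Pine → [Quarry:10 / Corby:30] → Quarry (10)
Quarry → [Corby:29] → Corby (29)
Return Corby→Cedar: 13.
Total = 3 + 10 + 12 + 10 + 29 + 13 = 77.

Total distance 77 blocks via the nearest-neighbour route Cedar → Oak → North → Pine → Quarry → Corby → Cedar.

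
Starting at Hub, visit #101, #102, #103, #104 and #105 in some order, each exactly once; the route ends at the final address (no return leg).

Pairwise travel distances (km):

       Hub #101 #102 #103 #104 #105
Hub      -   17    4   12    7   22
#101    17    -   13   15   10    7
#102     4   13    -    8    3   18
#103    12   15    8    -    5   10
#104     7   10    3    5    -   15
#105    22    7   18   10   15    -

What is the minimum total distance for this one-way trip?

Minimum one-way distance = 29 km.

There are 5! = 120 possible orderings.
Hub→#101→#102→#103→#104→#105: 17+13+8+5+15 = 58
Hub→#101→#102→#103→#105→#104: 17+13+8+10+15 = 63
Hub→#101→#102→#104→#103→#105: 17+13+3+5+10 = 48
Hub→#101→#102→#104→#105→#103: 17+13+3+15+10 = 58
Hub→#101→#102→#105→#103→#104: 17+13+18+10+5 = 63
Hub→#101→#102→#105→#104→#103: 17+13+18+15+5 = 68
Hub→#101→#103→#102→#104→#105: 17+15+8+3+15 = 58
Hub→#101→#103→#102→#105→#104: 17+15+8+18+15 = 73
Hub→#101→#103→#104→#102→#105: 17+15+5+3+18 = 58
Hub→#101→#103→#104→#105→#102: 17+15+5+15+18 = 70
Hub→#101→#103→#105→#102→#104: 17+15+10+18+3 = 63
Hub→#101→#103→#105→#104→#102: 17+15+10+15+3 = 60
Hub→#101→#104→#102→#103→#105: 17+10+3+8+10 = 48
Hub→#101→#104→#102→#105→#103: 17+10+3+18+10 = 58
… (106 more)
Hub→#102→#104→#103→#105→#101: 4+3+5+10+7 = 29  ← best
The minimum is 29.
One shortest path: Hub → #102 → #104 → #103 → #105 → #101.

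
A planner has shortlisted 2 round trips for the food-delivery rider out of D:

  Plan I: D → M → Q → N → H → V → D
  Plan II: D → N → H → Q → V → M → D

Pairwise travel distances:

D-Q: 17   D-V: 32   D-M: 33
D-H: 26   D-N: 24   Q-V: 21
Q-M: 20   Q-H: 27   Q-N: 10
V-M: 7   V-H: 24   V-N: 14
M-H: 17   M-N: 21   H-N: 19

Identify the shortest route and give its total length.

Plan I: 33 + 20 + 10 + 19 + 24 + 32 = 138
Plan II: 24 + 19 + 27 + 21 + 7 + 33 = 131

Shortest is Plan II, total 131.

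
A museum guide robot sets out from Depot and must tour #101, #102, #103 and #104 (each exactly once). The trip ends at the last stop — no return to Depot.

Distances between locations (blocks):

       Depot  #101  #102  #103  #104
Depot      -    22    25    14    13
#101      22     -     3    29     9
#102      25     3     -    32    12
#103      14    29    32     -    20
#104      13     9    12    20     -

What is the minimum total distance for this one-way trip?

There are 4! = 24 possible orderings.
Depot→#101→#102→#103→#104: 22+3+32+20 = 77
Depot→#101→#102→#104→#103: 22+3+12+20 = 57
Depot→#101→#103→#102→#104: 22+29+32+12 = 95
Depot→#101→#103→#104→#102: 22+29+20+12 = 83
Depot→#101→#104→#102→#103: 22+9+12+32 = 75
Depot→#101→#104→#103→#102: 22+9+20+32 = 83
Depot→#102→#101→#103→#104: 25+3+29+20 = 77
Depot→#102→#101→#104→#103: 25+3+9+20 = 57
Depot→#102→#103→#101→#104: 25+32+29+9 = 95
Depot→#102→#103→#104→#101: 25+32+20+9 = 86
Depot→#102→#104→#101→#103: 25+12+9+29 = 75
Depot→#102→#104→#103→#101: 25+12+20+29 = 86
Depot→#103→#101→#102→#104: 14+29+3+12 = 58
Depot→#103→#101→#104→#102: 14+29+9+12 = 64
… (10 more)
Depot→#103→#104→#101→#102: 14+20+9+3 = 46  ← best
The minimum is 46.
One shortest path: Depot → #103 → #104 → #101 → #102.

46 blocks — the minimum one-way total.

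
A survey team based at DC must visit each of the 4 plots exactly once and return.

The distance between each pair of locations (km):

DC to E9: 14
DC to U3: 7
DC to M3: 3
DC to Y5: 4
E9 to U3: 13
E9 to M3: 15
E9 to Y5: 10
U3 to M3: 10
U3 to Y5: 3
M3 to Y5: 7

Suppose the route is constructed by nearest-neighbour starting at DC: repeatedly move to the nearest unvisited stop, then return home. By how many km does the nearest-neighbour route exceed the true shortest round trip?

From DC: M3=3, Y5=4, U3=7, E9=14 → choose M3 (3).
From M3: Y5=7, U3=10, E9=15 → choose Y5 (7).
From Y5: U3=3, E9=10 → choose U3 (3).
From U3: E9=13 → choose E9 (13).
NN route DC → M3 → Y5 → U3 → E9 → DC costs 40.
Optimal: DC → U3 → Y5 → E9 → M3 → DC costs 38 (by enumerating all 12 distinct tours).
Excess = 40 − 38 = 2.

Excess over optimum: 2 km.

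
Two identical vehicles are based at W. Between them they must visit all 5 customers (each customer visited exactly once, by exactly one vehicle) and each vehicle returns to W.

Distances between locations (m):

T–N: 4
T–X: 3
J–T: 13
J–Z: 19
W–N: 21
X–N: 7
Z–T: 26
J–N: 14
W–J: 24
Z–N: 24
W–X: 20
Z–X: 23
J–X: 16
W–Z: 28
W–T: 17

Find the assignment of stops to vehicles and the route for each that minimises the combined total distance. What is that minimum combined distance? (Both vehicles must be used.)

119 m — the smallest possible combined total.

Try each way of splitting the stops between the two vehicles (each non-empty) and, for each split, find the best tour for each vehicle:
  {J} + {Z, T, X, N}: 48 + 79 = 127
  {Z} + {J, T, X, N}: 56 + 65 = 121
  {J, Z} + {T, X, N}: 71 + 48 = 119
  {T} + {J, Z, X, N}: 34 + 88 = 122
  {J, T} + {Z, X, N}: 54 + 79 = 133
  {Z, T} + {J, X, N}: 71 + 65 = 136
  … (15 splits in total)
Best: vehicle 1 W → J → Z → W = 71; vehicle 2 W → T → X → N → W = 48; combined 119.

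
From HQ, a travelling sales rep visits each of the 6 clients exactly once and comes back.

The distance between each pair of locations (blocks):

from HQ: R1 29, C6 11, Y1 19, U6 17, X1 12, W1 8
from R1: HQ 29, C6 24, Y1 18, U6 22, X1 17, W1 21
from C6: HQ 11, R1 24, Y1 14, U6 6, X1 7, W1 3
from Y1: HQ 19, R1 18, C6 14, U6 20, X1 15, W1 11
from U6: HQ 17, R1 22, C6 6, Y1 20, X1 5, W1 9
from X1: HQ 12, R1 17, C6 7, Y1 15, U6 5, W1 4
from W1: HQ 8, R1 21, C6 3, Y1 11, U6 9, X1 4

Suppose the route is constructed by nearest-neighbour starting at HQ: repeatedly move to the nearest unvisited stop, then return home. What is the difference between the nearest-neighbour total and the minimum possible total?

8 blocks longer than the optimal tour.

From HQ: W1=8, C6=11, X1=12, U6=17, Y1=19, R1=29 → choose W1 (8).
From W1: C6=3, X1=4, U6=9, Y1=11, R1=21 → choose C6 (3).
From C6: U6=6, X1=7, Y1=14, R1=24 → choose U6 (6).
From U6: X1=5, Y1=20, R1=22 → choose X1 (5).
From X1: Y1=15, R1=17 → choose Y1 (15).
From Y1: R1=18 → choose R1 (18).
NN route HQ → W1 → C6 → U6 → X1 → Y1 → R1 → HQ costs 84.
Optimal: HQ → C6 → U6 → X1 → R1 → Y1 → W1 → HQ costs 76 (by enumerating all 360 distinct tours).
Excess = 84 − 76 = 8.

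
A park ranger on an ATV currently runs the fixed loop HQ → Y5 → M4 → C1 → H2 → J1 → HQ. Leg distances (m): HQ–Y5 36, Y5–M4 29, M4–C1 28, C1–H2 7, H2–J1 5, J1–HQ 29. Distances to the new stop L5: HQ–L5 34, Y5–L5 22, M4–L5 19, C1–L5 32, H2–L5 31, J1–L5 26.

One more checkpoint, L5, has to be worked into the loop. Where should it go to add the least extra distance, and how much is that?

Insertion cost between consecutive stops i–j is d(i,L5) + d(L5,j) − d(i,j):
  between HQ and Y5: 34 + 22 − 36 = 20
  between Y5 and M4: 22 + 19 − 29 = 12
  between M4 and C1: 19 + 32 − 28 = 23
  between C1 and H2: 32 + 31 − 7 = 56
  between H2 and J1: 31 + 26 − 5 = 52
  between J1 and HQ: 26 + 34 − 29 = 31
Cheapest insertion is between Y5 and M4, adding 12.
New total = 134 + 12 = 146.

+12 m — insert L5 between Y5 and M4.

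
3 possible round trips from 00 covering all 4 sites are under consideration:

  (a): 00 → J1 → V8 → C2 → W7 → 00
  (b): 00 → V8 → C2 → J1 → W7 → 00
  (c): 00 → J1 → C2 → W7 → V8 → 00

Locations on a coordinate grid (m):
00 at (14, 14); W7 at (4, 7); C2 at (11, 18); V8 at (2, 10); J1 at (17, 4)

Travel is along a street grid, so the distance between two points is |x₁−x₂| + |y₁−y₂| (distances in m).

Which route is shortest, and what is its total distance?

(a): 13 + 21 + 17 + 18 + 17 = 86
(b): 16 + 17 + 20 + 16 + 17 = 86
(c): 13 + 20 + 18 + 5 + 16 = 72

72 m — (c) is the shortest.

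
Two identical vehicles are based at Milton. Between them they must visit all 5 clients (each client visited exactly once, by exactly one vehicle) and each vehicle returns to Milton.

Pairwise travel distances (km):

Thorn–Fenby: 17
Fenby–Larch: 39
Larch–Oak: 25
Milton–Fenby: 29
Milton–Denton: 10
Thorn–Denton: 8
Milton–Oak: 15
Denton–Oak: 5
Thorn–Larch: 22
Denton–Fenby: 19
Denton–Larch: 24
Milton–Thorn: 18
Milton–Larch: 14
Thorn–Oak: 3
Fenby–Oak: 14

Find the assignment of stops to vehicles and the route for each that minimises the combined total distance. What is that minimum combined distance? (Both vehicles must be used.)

There are 2^4 − 1 = 15 ways to divide the 5 stops into two non-empty groups. For each, the best each vehicle can do is its own shortest tour through its group:
  {Thorn} + {Denton, Fenby, Larch, Oak}: 36 + 82 = 118
  {Denton} + {Thorn, Fenby, Larch, Oak}: 20 + 82 = 102
  {Thorn, Denton} + {Fenby, Larch, Oak}: 36 + 82 = 118
  {Fenby} + {Thorn, Denton, Larch, Oak}: 58 + 54 = 112
  {Thorn, Fenby} + {Denton, Larch, Oak}: 64 + 54 = 118
  {Denton, Fenby} + {Thorn, Larch, Oak}: 58 + 54 = 112
  … (15 splits in total)
  {Larch} + {Thorn, Denton, Fenby, Oak}: 28 + 64 = 92  ← best
Best: vehicle 1 Milton → Larch → Milton = 28; vehicle 2 Milton → Thorn → Fenby → Oak → Denton → Milton = 64; combined 92.

Minimum combined distance: 92 km.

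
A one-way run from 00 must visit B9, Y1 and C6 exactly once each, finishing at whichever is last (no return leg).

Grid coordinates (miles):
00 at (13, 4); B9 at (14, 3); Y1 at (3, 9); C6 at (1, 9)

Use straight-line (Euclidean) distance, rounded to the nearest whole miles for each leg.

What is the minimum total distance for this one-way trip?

Minimum one-way distance = 16 miles.

There are 3! = 6 possible orderings.
00 → B9 → Y1 → C6: 1+13+2 = 16
00 → B9 → C6 → Y1: 1+14+2 = 17
00 → Y1 → B9 → C6: 11+13+14 = 38
00 → Y1 → C6 → B9: 11+2+14 = 27
00 → C6 → B9 → Y1: 13+14+13 = 40
00 → C6 → Y1 → B9: 13+2+13 = 28
The minimum is 16.
One shortest path: 00 → B9 → Y1 → C6.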